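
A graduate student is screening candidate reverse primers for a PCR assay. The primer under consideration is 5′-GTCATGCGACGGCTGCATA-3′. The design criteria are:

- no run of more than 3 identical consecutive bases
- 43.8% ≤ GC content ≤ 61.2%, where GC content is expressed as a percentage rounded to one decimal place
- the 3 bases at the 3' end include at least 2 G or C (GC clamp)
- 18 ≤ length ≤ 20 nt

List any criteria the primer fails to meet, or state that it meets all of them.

Fails: GC clamp.

Base counts: A=4, T=4, G=6, C=5 (length 19).
homopolymer run: longest run = 2 ✓
GC content: GC 11/19 = 57.9% ✓
GC clamp: 3' end ATA has 0 G/C, need ≥2 ✗
length: length 19 ✓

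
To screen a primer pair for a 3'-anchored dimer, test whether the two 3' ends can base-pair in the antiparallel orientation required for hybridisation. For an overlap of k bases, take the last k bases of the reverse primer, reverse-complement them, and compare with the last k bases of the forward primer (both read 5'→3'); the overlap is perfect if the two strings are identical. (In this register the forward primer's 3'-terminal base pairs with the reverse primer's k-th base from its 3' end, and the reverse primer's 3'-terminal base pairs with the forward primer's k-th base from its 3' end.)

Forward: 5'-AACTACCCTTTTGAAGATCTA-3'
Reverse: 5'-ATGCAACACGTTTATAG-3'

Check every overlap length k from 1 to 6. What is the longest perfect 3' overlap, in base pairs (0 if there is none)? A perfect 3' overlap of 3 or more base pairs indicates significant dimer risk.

Longest perfect overlap: 3 complementary base pairs; significant dimer risk (threshold 3).

Last 6 bases (5'→3') — forward …GATCTA, reverse …TTATAG.
Reverse complement of the reverse primer's last 6 bases: CTATAA; its first k bases are the reverse complement of the reverse primer's last k bases, so a perfect k-base overlap needs the forward primer's last k bases to equal them.
Comparing (forward last k vs required): k=1: A vs C ✗; k=2: TA vs CT ✗; k=3: CTA vs CTA ✓; k=4: TCTA vs CTAT ✗; k=5: ATCTA vs CTATA ✗; k=6: GATCTA vs CTATAA ✗.
Only k = 3 is perfect, so the longest perfect 3' overlap is 3.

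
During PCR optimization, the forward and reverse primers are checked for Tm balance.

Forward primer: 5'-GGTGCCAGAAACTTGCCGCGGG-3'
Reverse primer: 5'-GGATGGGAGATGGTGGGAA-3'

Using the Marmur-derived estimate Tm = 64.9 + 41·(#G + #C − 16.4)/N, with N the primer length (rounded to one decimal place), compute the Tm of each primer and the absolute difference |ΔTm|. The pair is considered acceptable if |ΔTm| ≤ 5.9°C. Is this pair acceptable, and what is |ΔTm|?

Forward: G+C = 15, N = 22 → Tm = 64.9 + 41·(15 − 16.4)/22 = 62.3°C.
Reverse: G+C = 11, N = 19 → Tm = 64.9 + 41·(11 − 16.4)/19 = 53.2°C.
|ΔTm| = |62.3 − 53.2| = 9.1°C, > 5.9°C.

|ΔTm| = 9.1°C; the pair is not acceptable.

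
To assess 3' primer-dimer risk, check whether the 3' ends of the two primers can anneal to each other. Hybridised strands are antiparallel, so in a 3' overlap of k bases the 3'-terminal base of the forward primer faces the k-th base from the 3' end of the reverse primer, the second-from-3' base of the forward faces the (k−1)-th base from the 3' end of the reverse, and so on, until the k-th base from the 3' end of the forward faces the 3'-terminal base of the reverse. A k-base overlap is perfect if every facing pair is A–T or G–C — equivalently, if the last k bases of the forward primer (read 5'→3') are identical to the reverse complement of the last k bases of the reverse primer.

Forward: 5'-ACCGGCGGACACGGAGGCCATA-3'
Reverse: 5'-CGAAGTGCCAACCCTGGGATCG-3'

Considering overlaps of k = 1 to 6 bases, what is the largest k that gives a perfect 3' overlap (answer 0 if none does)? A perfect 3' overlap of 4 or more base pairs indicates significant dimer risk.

Longest perfect overlap: 0 complementary base pairs; below the dimer-risk threshold (threshold 4).

Last 6 bases (5'→3') — forward …GCCATA, reverse …GGATCG.
Reverse complement of the reverse primer's last 6 bases: CGATCC; its first k bases are the reverse complement of the reverse primer's last k bases, so a perfect k-base overlap needs the forward primer's last k bases to equal them.
Comparing (forward last k vs required): k=1: A vs C ✗; k=2: TA vs CG ✗; k=3: ATA vs CGA ✗; k=4: CATA vs CGAT ✗; k=5: CCATA vs CGATC ✗; k=6: GCCATA vs CGATCC ✗.
No overlap length from 1 to 6 is perfect, so the longest perfect 3' overlap is 0.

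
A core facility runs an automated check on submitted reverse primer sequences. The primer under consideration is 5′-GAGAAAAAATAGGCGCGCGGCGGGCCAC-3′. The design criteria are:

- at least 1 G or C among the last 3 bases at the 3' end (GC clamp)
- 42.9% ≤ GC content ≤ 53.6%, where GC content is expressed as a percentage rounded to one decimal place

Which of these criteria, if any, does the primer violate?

Fails: GC content.

Base counts: A=9, T=1, G=11, C=7 (length 28).
GC clamp: 3' end CAC has 2 G/C ✓
GC content: GC 18/28 = 64.3%, outside 42.9–53.6% ✗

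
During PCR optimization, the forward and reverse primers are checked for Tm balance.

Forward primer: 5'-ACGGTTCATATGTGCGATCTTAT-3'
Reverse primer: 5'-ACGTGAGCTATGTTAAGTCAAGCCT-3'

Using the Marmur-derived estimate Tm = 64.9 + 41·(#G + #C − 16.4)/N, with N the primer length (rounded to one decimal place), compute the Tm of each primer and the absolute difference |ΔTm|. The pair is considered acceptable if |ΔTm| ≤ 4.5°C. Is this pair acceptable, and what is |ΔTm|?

|ΔTm| = 4.3°C; the pair is acceptable.

Forward: G+C = 9, N = 23 → Tm = 64.9 + 41·(9 − 16.4)/23 = 51.7°C.
Reverse: G+C = 11, N = 25 → Tm = 64.9 + 41·(11 − 16.4)/25 = 56.0°C.
|ΔTm| = |51.7 − 56.0| = 4.3°C, ≤ 4.5°C.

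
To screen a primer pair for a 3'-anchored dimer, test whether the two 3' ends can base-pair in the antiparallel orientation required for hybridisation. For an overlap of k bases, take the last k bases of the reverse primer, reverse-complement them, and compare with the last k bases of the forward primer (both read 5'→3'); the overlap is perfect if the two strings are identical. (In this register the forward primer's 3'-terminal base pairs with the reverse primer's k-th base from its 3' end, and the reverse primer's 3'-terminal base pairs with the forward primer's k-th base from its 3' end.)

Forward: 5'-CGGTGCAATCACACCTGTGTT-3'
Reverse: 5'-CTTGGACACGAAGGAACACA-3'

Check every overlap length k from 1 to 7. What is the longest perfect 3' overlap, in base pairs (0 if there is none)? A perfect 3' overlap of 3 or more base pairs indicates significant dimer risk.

Longest perfect overlap: 6 complementary base pairs; significant dimer risk (threshold 3).

Last 7 bases (5'→3') — forward …CTGTGTT, reverse …GAACACA.
Reverse complement of the reverse primer's last 7 bases: TGTGTTC; its first k bases are the reverse complement of the reverse primer's last k bases, so a perfect k-base overlap needs the forward primer's last k bases to equal them.
Comparing (forward last k vs required): k=1: T vs T ✓; k=2: TT vs TG ✗; k=3: GTT vs TGT ✗; k=4: TGTT vs TGTG ✗; k=5: GTGTT vs TGTGT ✗; k=6: TGTGTT vs TGTGTT ✓; k=7: CTGTGTT vs TGTGTTC ✗.
Perfect overlaps at k = 1, 6; the largest is 6.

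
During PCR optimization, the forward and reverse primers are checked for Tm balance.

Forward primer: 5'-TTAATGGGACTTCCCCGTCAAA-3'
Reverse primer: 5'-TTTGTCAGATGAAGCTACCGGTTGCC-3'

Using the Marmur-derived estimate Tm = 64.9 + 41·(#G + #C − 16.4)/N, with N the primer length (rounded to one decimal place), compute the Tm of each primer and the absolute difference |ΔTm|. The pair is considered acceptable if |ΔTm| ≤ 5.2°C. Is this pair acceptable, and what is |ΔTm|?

Forward: G+C = 10, N = 22 → Tm = 64.9 + 41·(10 − 16.4)/22 = 53.0°C.
Reverse: G+C = 13, N = 26 → Tm = 64.9 + 41·(13 − 16.4)/26 = 59.5°C.
|ΔTm| = |53.0 − 59.5| = 6.5°C, > 5.2°C.

|ΔTm| = 6.5°C; the pair is not acceptable.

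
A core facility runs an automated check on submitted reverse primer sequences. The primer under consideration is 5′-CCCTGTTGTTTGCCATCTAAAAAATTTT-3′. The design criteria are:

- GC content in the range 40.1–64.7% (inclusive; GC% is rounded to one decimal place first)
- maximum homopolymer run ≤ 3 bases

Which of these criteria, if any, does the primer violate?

Base counts: A=7, T=12, G=3, C=6 (length 28).
GC content: GC 9/28 = 32.1%, outside 40.1–64.7% ✗
homopolymer run: longest run = 6, exceeds 3 ✗

Fails: GC content, homopolymer run.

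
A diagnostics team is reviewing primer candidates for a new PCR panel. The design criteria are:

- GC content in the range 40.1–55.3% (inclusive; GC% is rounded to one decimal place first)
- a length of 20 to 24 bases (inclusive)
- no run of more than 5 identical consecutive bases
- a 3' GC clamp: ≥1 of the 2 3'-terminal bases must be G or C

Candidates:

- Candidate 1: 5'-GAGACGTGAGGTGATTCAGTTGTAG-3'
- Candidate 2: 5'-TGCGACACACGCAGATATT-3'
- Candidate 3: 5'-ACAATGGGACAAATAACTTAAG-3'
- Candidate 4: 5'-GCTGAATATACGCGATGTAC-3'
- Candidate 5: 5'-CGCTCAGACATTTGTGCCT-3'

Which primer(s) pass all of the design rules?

Candidate 1 (25 nt, A=6 T=7 G=10 C=2): GC 12/25 = 48.0% ✓; length 25, outside 20–24 ✗; longest run = 2 ✓; 3' end AG has 1 G/C ✓ — fails.
Candidate 2 (19 nt, A=6 T=4 G=4 C=5): GC 9/19 = 47.4% ✓; length 19, outside 20–24 ✗; longest run = 2 ✓; 3' end TT has 0 G/C, need ≥1 ✗ — fails.
Candidate 3 (22 nt, A=11 T=4 G=4 C=3): GC 7/22 = 31.8%, outside 40.1–55.3% ✗; length 22 ✓; longest run = 3 ✓; 3' end AG has 1 G/C ✓ — fails.
Candidate 4 (20 nt, A=6 T=5 G=5 C=4): GC 9/20 = 45.0% ✓; length 20 ✓; longest run = 2 ✓; 3' end AC has 1 G/C ✓ — passes.
Candidate 5 (19 nt, A=3 T=6 G=4 C=6): GC 10/19 = 52.6% ✓; length 19, outside 20–24 ✗; longest run = 3 ✓; 3' end CT has 1 G/C ✓ — fails.

Candidate 4 only.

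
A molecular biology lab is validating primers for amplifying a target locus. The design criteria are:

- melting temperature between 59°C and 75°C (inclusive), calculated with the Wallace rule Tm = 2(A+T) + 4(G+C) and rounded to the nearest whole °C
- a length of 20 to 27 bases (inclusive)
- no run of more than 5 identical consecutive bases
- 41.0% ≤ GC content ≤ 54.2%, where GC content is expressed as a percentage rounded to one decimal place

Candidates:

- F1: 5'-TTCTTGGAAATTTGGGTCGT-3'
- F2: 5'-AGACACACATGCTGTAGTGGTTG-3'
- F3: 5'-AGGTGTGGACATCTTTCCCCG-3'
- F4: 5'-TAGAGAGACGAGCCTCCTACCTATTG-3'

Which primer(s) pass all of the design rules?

F1 (20 nt, A=3 T=9 G=6 C=2): Tm = 2·12 + 4·8 = 56°C, outside 59–75°C ✗; length 20 ✓; longest run = 3 ✓; GC 8/20 = 40.0%, outside 41.0–54.2% ✗ — fails.
F2 (23 nt, A=6 T=6 G=7 C=4): Tm = 2·12 + 4·11 = 68°C ✓; length 23 ✓; longest run = 2 ✓; GC 11/23 = 47.8% ✓ — passes.
F3 (21 nt, A=3 T=6 G=6 C=6): Tm = 2·9 + 4·12 = 66°C ✓; length 21 ✓; longest run = 4 ✓; GC 12/21 = 57.1%, outside 41.0–54.2% ✗ — fails.
F4 (26 nt, A=7 T=6 G=6 C=7): Tm = 2·13 + 4·13 = 78°C, outside 59–75°C ✗; length 26 ✓; longest run = 2 ✓; GC 13/26 = 50.0% ✓ — fails.

F2 only.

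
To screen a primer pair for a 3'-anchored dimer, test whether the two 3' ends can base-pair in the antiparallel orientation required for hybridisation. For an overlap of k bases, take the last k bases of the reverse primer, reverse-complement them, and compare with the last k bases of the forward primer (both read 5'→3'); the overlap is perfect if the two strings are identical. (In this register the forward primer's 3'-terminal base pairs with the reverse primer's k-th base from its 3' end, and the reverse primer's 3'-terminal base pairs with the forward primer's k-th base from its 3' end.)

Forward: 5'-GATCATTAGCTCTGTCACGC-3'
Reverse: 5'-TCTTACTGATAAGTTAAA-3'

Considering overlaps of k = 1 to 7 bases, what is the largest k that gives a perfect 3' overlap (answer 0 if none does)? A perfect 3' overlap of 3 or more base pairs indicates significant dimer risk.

Last 7 bases (5'→3') — forward …GTCACGC, reverse …AGTTAAA.
Reverse complement of the reverse primer's last 7 bases: TTTAACT; its first k bases are the reverse complement of the reverse primer's last k bases, so a perfect k-base overlap needs the forward primer's last k bases to equal them.
Comparing (forward last k vs required): k=1: C vs T ✗; k=2: GC vs TT ✗; k=3: CGC vs TTT ✗; k=4: ACGC vs TTTA ✗; k=5: CACGC vs TTTAA ✗; k=6: TCACGC vs TTTAAC ✗; k=7: GTCACGC vs TTTAACT ✗.
No overlap length from 1 to 7 is perfect, so the longest perfect 3' overlap is 0.

Longest perfect overlap: 0 complementary base pairs; below the dimer-risk threshold (threshold 3).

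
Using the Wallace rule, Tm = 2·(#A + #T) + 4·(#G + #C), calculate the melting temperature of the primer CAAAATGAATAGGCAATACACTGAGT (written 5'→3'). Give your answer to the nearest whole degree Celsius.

70°C

Base counts: A=12, T=5, G=5, C=4 (length 26).
Tm = 2·(12+5) + 4·(5+4) = 2·17 + 4·9 = 34 + 36 = 70°C.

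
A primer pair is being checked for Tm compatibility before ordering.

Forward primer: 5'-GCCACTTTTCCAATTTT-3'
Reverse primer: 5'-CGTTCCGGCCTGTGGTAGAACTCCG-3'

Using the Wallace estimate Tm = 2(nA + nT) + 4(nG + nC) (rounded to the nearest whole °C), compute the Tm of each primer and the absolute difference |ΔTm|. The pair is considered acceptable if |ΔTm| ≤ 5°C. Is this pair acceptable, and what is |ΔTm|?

|ΔTm| = 36°C; the pair is not acceptable.

Forward: A=3 T=8 G=1 C=5 → Tm = 2·11 + 4·6 = 46°C.
Reverse: A=3 T=6 G=8 C=8 → Tm = 2·9 + 4·16 = 82°C.
|ΔTm| = |46 − 82| = 36°C, > 5°C.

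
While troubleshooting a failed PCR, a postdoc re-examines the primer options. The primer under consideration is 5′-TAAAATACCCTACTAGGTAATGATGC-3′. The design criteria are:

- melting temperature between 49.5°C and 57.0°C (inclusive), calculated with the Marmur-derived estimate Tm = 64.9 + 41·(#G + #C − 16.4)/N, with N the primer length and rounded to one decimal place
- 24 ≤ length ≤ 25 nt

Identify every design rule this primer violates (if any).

Base counts: A=10, T=7, G=4, C=5 (length 26).
Tm: Tm = 64.9 + 41·(9 − 16.4)/26 = 53.2°C ✓
length: length 26, outside 24–25 ✗

Fails: length.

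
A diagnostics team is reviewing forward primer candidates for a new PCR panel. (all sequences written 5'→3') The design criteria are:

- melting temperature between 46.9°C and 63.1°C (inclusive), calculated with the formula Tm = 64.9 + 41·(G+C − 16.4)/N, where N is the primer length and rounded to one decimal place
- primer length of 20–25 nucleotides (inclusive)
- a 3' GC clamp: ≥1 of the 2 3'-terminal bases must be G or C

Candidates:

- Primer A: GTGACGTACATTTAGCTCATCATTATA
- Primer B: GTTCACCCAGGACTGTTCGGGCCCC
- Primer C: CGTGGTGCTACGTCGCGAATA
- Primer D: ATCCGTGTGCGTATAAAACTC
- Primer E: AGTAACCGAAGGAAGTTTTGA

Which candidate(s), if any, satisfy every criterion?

Primer A (27 nt, A=8 T=10 G=4 C=5): Tm = 64.9 + 41·(9 − 16.4)/27 = 53.7°C ✓; length 27, outside 20–25 ✗; 3' end TA has 0 G/C, need ≥1 ✗ — fails.
Primer B (25 nt, A=3 T=5 G=7 C=10): Tm = 64.9 + 41·(17 − 16.4)/25 = 65.9°C, outside 46.9–63.1°C ✗; length 25 ✓; 3' end CC has 2 G/C ✓ — fails.
Primer C (21 nt, A=4 T=5 G=7 C=5): Tm = 64.9 + 41·(12 − 16.4)/21 = 56.3°C ✓; length 21 ✓; 3' end TA has 0 G/C, need ≥1 ✗ — fails.
Primer D (21 nt, A=6 T=6 G=4 C=5): Tm = 64.9 + 41·(9 − 16.4)/21 = 50.5°C ✓; length 21 ✓; 3' end TC has 1 G/C ✓ — passes.
Primer E (21 nt, A=8 T=5 G=6 C=2): Tm = 64.9 + 41·(8 − 16.4)/21 = 48.5°C ✓; length 21 ✓; 3' end GA has 1 G/C ✓ — passes.

Primer D and Primer E.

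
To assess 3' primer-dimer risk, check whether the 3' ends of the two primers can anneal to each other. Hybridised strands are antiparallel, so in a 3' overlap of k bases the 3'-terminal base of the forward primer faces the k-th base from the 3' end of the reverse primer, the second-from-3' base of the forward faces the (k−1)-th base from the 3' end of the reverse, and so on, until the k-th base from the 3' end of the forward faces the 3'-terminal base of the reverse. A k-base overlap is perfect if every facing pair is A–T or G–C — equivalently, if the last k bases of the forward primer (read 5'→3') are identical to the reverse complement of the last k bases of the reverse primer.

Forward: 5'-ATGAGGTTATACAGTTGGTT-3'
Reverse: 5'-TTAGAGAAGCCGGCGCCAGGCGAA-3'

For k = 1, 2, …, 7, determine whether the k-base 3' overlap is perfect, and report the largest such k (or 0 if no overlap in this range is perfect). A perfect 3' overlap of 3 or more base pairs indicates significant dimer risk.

Last 7 bases (5'→3') — forward …GTTGGTT, reverse …AGGCGAA.
Reverse complement of the reverse primer's last 7 bases: TTCGCCT; its first k bases are the reverse complement of the reverse primer's last k bases, so a perfect k-base overlap needs the forward primer's last k bases to equal them.
Comparing (forward last k vs required): k=1: T vs T ✓; k=2: TT vs TT ✓; k=3: GTT vs TTC ✗; k=4: GGTT vs TTCG ✗; k=5: TGGTT vs TTCGC ✗; k=6: TTGGTT vs TTCGCC ✗; k=7: GTTGGTT vs TTCGCCT ✗.
Perfect overlaps at k = 1, 2; the largest is 2.

Longest perfect overlap: 2 complementary base pairs; below the dimer-risk threshold (threshold 3).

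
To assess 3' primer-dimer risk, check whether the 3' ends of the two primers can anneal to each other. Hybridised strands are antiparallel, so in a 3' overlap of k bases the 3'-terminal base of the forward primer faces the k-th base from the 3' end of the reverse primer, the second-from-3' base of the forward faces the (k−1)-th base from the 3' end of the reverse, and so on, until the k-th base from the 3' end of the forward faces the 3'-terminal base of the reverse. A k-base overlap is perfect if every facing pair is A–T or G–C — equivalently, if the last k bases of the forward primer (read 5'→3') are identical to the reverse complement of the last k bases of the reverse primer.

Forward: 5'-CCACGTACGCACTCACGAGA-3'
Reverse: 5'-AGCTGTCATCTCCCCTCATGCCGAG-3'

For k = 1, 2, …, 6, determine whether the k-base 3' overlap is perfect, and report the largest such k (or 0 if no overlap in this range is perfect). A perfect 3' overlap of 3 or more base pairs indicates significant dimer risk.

Longest perfect overlap: 0 complementary base pairs; below the dimer-risk threshold (threshold 3).

Last 6 bases (5'→3') — forward …ACGAGA, reverse …GCCGAG.
Reverse complement of the reverse primer's last 6 bases: CTCGGC; its first k bases are the reverse complement of the reverse primer's last k bases, so a perfect k-base overlap needs the forward primer's last k bases to equal them.
Comparing (forward last k vs required): k=1: A vs C ✗; k=2: GA vs CT ✗; k=3: AGA vs CTC ✗; k=4: GAGA vs CTCG ✗; k=5: CGAGA vs CTCGG ✗; k=6: ACGAGA vs CTCGGC ✗.
No overlap length from 1 to 6 is perfect, so the longest perfect 3' overlap is 0.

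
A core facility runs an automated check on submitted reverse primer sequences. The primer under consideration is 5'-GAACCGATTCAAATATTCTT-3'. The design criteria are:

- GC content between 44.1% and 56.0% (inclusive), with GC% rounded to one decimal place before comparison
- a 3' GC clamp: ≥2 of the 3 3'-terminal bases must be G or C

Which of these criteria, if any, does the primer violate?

Fails: GC content, GC clamp.

Base counts: A=7, T=7, G=2, C=4 (length 20).
GC content: GC 6/20 = 30.0%, outside 44.1–56.0% ✗
GC clamp: 3' end CTT has 1 G/C, need ≥2 ✗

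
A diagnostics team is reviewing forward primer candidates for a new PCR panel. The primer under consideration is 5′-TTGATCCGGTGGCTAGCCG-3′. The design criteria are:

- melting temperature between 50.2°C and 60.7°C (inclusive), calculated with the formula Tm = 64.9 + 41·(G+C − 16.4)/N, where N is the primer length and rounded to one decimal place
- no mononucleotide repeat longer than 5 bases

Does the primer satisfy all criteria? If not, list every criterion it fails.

Meets all criteria.

Base counts: A=2, T=5, G=7, C=5 (length 19).
Tm: Tm = 64.9 + 41·(12 − 16.4)/19 = 55.4°C ✓
homopolymer run: longest run = 2 ✓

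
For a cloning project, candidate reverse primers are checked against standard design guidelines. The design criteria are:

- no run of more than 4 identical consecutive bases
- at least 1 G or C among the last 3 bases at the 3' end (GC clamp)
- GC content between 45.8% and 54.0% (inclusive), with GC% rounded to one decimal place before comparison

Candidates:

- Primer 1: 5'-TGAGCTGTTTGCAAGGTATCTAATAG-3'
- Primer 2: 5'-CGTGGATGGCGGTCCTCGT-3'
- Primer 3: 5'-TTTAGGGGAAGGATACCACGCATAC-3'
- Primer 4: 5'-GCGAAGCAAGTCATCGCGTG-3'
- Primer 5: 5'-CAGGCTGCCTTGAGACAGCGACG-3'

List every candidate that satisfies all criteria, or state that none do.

Primer 1 (26 nt, A=7 T=9 G=7 C=3): longest run = 3 ✓; 3' end TAG has 1 G/C ✓; GC 10/26 = 38.5%, outside 45.8–54.0% ✗ — fails.
Primer 2 (19 nt, A=1 T=5 G=8 C=5): longest run = 2 ✓; 3' end CGT has 2 G/C ✓; GC 13/19 = 68.4%, outside 45.8–54.0% ✗ — fails.
Primer 3 (25 nt, A=8 T=5 G=7 C=5): longest run = 4 ✓; 3' end TAC has 1 G/C ✓; GC 12/25 = 48.0% ✓ — passes.
Primer 4 (20 nt, A=5 T=3 G=7 C=5): longest run = 2 ✓; 3' end GTG has 2 G/C ✓; GC 12/20 = 60.0%, outside 45.8–54.0% ✗ — fails.
Primer 5 (23 nt, A=5 T=3 G=8 C=7): longest run = 2 ✓; 3' end ACG has 2 G/C ✓; GC 15/23 = 65.2%, outside 45.8–54.0% ✗ — fails.

Primer 3 only.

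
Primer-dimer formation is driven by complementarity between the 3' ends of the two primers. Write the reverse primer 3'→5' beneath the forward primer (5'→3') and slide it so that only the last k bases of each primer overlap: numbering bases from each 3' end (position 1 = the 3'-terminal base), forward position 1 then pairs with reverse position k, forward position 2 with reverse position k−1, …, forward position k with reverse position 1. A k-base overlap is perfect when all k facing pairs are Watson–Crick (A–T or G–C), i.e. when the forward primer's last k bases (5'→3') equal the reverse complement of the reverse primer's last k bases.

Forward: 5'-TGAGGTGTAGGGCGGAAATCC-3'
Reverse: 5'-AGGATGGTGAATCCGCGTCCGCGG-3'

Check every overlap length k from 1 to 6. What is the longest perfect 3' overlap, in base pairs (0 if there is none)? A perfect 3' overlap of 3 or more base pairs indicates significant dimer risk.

Last 6 bases (5'→3') — forward …AAATCC, reverse …CCGCGG.
Reverse complement of the reverse primer's last 6 bases: CCGCGG; its first k bases are the reverse complement of the reverse primer's last k bases, so a perfect k-base overlap needs the forward primer's last k bases to equal them.
Comparing (forward last k vs required): k=1: C vs C ✓; k=2: CC vs CC ✓; k=3: TCC vs CCG ✗; k=4: ATCC vs CCGC ✗; k=5: AATCC vs CCGCG ✗; k=6: AAATCC vs CCGCGG ✗.
Perfect overlaps at k = 1, 2; the largest is 2.

Longest perfect overlap: 2 complementary base pairs; below the dimer-risk threshold (threshold 3).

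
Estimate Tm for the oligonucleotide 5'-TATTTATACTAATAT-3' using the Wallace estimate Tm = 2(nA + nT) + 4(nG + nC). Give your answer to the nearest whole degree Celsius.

Base counts: A=6, T=8, G=0, C=1 (length 15).
Tm = 2·(6+8) + 4·(0+1) = 2·14 + 4·1 = 28 + 4 = 32°C.

32°C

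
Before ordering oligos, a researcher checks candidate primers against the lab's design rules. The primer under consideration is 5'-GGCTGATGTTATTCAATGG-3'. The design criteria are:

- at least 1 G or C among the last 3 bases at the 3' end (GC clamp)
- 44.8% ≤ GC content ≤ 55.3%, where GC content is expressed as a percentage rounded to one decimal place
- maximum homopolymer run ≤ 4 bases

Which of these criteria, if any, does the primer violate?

Fails: GC content.

Base counts: A=4, T=7, G=6, C=2 (length 19).
GC clamp: 3' end TGG has 2 G/C ✓
GC content: GC 8/19 = 42.1%, outside 44.8–55.3% ✗
homopolymer run: longest run = 2 ✓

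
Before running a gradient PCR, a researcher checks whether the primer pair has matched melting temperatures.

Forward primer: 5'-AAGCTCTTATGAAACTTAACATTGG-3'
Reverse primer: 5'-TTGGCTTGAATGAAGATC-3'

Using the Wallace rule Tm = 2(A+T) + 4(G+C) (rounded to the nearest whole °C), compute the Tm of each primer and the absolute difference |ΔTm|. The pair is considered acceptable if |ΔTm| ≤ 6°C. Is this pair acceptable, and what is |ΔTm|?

Forward: A=9 T=8 G=4 C=4 → Tm = 2·17 + 4·8 = 66°C.
Reverse: A=5 T=6 G=5 C=2 → Tm = 2·11 + 4·7 = 50°C.
|ΔTm| = |66 − 50| = 16°C, > 6°C.

|ΔTm| = 16°C; the pair is not acceptable.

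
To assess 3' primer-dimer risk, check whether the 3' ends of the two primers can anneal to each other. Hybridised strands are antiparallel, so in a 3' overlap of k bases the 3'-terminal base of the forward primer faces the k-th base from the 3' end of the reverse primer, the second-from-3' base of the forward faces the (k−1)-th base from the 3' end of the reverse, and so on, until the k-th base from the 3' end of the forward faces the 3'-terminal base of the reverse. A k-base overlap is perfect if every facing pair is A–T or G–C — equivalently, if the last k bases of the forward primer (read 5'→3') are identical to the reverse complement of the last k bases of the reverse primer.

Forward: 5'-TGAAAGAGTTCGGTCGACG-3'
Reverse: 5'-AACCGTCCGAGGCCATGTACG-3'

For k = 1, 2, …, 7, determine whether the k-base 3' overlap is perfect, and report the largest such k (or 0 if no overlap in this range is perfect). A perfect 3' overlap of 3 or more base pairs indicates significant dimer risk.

Longest perfect overlap: 2 complementary base pairs; below the dimer-risk threshold (threshold 3).

Last 7 bases (5'→3') — forward …GTCGACG, reverse …ATGTACG.
Reverse complement of the reverse primer's last 7 bases: CGTACAT; its first k bases are the reverse complement of the reverse primer's last k bases, so a perfect k-base overlap needs the forward primer's last k bases to equal them.
Comparing (forward last k vs required): k=1: G vs C ✗; k=2: CG vs CG ✓; k=3: ACG vs CGT ✗; k=4: GACG vs CGTA ✗; k=5: CGACG vs CGTAC ✗; k=6: TCGACG vs CGTACA ✗; k=7: GTCGACG vs CGTACAT ✗.
Only k = 2 is perfect, so the longest perfect 3' overlap is 2.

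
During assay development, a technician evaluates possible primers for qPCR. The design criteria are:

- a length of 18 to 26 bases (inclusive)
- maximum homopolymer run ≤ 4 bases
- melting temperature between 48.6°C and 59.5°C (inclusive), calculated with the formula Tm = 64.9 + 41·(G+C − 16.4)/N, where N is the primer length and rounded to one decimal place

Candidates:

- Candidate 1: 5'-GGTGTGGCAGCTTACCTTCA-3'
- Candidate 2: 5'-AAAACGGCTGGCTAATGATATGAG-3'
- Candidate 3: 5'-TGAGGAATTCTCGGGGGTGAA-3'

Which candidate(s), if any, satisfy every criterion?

Candidate 1 and Candidate 2.

Candidate 1 (20 nt, A=3 T=6 G=6 C=5): length 20 ✓; longest run = 2 ✓; Tm = 64.9 + 41·(11 − 16.4)/20 = 53.8°C ✓ — passes.
Candidate 2 (24 nt, A=9 T=5 G=7 C=3): length 24 ✓; longest run = 4 ✓; Tm = 64.9 + 41·(10 − 16.4)/24 = 54.0°C ✓ — passes.
Candidate 3 (21 nt, A=5 T=5 G=9 C=2): length 21 ✓; longest run = 5, exceeds 4 ✗; Tm = 64.9 + 41·(11 − 16.4)/21 = 54.4°C ✓ — fails.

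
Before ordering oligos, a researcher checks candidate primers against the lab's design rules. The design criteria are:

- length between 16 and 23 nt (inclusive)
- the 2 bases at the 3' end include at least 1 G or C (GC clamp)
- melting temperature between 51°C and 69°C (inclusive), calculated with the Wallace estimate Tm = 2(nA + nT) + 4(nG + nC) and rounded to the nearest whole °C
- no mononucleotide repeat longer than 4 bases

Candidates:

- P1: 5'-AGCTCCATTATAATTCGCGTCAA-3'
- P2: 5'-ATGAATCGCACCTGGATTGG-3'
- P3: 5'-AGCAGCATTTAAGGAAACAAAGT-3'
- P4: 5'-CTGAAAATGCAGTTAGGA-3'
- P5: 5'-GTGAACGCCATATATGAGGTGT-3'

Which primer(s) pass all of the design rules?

P1 (23 nt, A=7 T=7 G=3 C=6): length 23 ✓; 3' end AA has 0 G/C, need ≥1 ✗; Tm = 2·14 + 4·9 = 64°C ✓; longest run = 2 ✓ — fails.
P2 (20 nt, A=5 T=5 G=6 C=4): length 20 ✓; 3' end GG has 2 G/C ✓; Tm = 2·10 + 4·10 = 60°C ✓; longest run = 2 ✓ — passes.
P3 (23 nt, A=11 T=4 G=5 C=3): length 23 ✓; 3' end GT has 1 G/C ✓; Tm = 2·15 + 4·8 = 62°C ✓; longest run = 3 ✓ — passes.
P4 (18 nt, A=7 T=4 G=5 C=2): length 18 ✓; 3' end GA has 1 G/C ✓; Tm = 2·11 + 4·7 = 50°C, outside 51–69°C ✗; longest run = 4 ✓ — fails.
P5 (22 nt, A=6 T=6 G=7 C=3): length 22 ✓; 3' end GT has 1 G/C ✓; Tm = 2·12 + 4·10 = 64°C ✓; longest run = 2 ✓ — passes.

P2, P3 and P5.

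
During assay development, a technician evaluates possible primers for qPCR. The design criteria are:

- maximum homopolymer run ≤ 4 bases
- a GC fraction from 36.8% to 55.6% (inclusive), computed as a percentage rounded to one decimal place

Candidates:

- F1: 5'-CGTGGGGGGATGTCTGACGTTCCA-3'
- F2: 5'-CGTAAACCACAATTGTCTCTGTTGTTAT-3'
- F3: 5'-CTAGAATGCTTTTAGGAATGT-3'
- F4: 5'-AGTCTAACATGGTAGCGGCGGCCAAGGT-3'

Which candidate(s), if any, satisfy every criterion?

None of the candidates satisfy all criteria.

F1 (24 nt, A=3 T=6 G=10 C=5): longest run = 6, exceeds 4 ✗; GC 15/24 = 62.5%, outside 36.8–55.6% ✗ — fails.
F2 (28 nt, A=7 T=11 G=4 C=6): longest run = 3 ✓; GC 10/28 = 35.7%, outside 36.8–55.6% ✗ — fails.
F3 (21 nt, A=6 T=8 G=5 C=2): longest run = 4 ✓; GC 7/21 = 33.3%, outside 36.8–55.6% ✗ — fails.
F4 (28 nt, A=7 T=5 G=10 C=6): longest run = 2 ✓; GC 16/28 = 57.1%, outside 36.8–55.6% ✗ — fails.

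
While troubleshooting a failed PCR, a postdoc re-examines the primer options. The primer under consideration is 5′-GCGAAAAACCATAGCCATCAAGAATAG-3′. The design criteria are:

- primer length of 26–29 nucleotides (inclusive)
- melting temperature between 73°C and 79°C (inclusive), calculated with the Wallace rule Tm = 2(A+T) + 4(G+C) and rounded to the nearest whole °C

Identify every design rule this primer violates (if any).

Base counts: A=13, T=3, G=5, C=6 (length 27).
length: length 27 ✓
Tm: Tm = 2·16 + 4·11 = 76°C ✓

Meets all criteria.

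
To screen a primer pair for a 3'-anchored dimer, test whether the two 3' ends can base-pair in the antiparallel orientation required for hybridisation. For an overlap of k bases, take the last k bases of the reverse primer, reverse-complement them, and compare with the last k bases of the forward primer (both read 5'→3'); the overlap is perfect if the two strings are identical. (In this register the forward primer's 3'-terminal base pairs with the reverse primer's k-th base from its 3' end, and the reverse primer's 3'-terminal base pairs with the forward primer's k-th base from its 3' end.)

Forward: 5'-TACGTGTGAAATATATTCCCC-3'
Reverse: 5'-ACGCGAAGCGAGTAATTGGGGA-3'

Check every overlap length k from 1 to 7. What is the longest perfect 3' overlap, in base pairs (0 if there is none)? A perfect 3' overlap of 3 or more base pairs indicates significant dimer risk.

Last 7 bases (5'→3') — forward …ATTCCCC, reverse …TTGGGGA.
Reverse complement of the reverse primer's last 7 bases: TCCCCAA; its first k bases are the reverse complement of the reverse primer's last k bases, so a perfect k-base overlap needs the forward primer's last k bases to equal them.
Comparing (forward last k vs required): k=1: C vs T ✗; k=2: CC vs TC ✗; k=3: CCC vs TCC ✗; k=4: CCCC vs TCCC ✗; k=5: TCCCC vs TCCCC ✓; k=6: TTCCCC vs TCCCCA ✗; k=7: ATTCCCC vs TCCCCAA ✗.
Only k = 5 is perfect, so the longest perfect 3' overlap is 5.

Longest perfect overlap: 5 complementary base pairs; significant dimer risk (threshold 3).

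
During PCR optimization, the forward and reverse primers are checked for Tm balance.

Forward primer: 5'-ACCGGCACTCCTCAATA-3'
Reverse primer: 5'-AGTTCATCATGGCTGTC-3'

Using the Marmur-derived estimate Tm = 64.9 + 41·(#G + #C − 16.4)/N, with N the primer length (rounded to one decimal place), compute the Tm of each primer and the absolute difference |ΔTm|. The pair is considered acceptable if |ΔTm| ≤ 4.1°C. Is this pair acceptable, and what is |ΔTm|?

|ΔTm| = 2.5°C; the pair is acceptable.

Forward: G+C = 9, N = 17 → Tm = 64.9 + 41·(9 − 16.4)/17 = 47.1°C.
Reverse: G+C = 8, N = 17 → Tm = 64.9 + 41·(8 − 16.4)/17 = 44.6°C.
|ΔTm| = |47.1 − 44.6| = 2.5°C, ≤ 4.1°C.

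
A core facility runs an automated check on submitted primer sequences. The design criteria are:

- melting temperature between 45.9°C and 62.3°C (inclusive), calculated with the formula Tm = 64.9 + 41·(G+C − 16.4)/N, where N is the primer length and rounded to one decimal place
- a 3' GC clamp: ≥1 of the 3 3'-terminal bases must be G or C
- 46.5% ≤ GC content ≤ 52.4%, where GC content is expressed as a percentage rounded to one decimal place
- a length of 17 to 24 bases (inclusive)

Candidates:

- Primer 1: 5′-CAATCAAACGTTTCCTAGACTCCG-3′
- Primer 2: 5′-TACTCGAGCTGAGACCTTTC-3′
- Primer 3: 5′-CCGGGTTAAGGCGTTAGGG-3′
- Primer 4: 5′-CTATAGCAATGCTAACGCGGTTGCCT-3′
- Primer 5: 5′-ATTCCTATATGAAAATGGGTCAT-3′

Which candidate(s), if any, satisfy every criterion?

Primer 2 only.

Primer 1 (24 nt, A=7 T=6 G=3 C=8): Tm = 64.9 + 41·(11 − 16.4)/24 = 55.7°C ✓; 3' end CCG has 3 G/C ✓; GC 11/24 = 45.8%, outside 46.5–52.4% ✗; length 24 ✓ — fails.
Primer 2 (20 nt, A=4 T=6 G=4 C=6): Tm = 64.9 + 41·(10 − 16.4)/20 = 51.8°C ✓; 3' end TTC has 1 G/C ✓; GC 10/20 = 50.0% ✓; length 20 ✓ — passes.
Primer 3 (19 nt, A=3 T=4 G=9 C=3): Tm = 64.9 + 41·(12 − 16.4)/19 = 55.4°C ✓; 3' end GGG has 3 G/C ✓; GC 12/19 = 63.2%, outside 46.5–52.4% ✗; length 19 ✓ — fails.
Primer 4 (26 nt, A=6 T=7 G=6 C=7): Tm = 64.9 + 41·(13 − 16.4)/26 = 59.5°C ✓; 3' end CCT has 2 G/C ✓; GC 13/26 = 50.0% ✓; length 26, outside 17–24 ✗ — fails.
Primer 5 (23 nt, A=8 T=8 G=4 C=3): Tm = 64.9 + 41·(7 − 16.4)/23 = 48.1°C ✓; 3' end CAT has 1 G/C ✓; GC 7/23 = 30.4%, outside 46.5–52.4% ✗; length 23 ✓ — fails.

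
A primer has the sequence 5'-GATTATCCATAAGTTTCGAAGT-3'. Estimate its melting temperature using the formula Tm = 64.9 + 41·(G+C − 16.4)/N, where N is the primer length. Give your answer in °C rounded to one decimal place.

Base counts: A=7, T=8, G=4, C=3; G+C = 7, N = 22.
Tm = 64.9 + 41·(7 − 16.4)/22 = 64.9 + -385.40/22 = 47.4°C.

47.4°C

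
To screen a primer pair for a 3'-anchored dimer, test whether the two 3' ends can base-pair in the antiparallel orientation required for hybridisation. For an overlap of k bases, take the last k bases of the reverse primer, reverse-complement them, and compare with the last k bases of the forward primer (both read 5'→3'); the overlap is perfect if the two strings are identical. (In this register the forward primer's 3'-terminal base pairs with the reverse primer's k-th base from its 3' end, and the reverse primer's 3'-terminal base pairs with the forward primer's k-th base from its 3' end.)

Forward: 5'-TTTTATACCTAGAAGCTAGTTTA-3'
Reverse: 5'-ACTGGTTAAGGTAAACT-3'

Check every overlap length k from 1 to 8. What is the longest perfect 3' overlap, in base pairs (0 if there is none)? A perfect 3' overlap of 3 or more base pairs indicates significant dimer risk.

Last 8 bases (5'→3') — forward …CTAGTTTA, reverse …GGTAAACT.
Reverse complement of the reverse primer's last 8 bases: AGTTTACC; its first k bases are the reverse complement of the reverse primer's last k bases, so a perfect k-base overlap needs the forward primer's last k bases to equal them.
Comparing (forward last k vs required): k=1: A vs A ✓; k=2: TA vs AG ✗; k=3: TTA vs AGT ✗; k=4: TTTA vs AGTT ✗; k=5: GTTTA vs AGTTT ✗; k=6: AGTTTA vs AGTTTA ✓; k=7: TAGTTTA vs AGTTTAC ✗; k=8: CTAGTTTA vs AGTTTACC ✗.
Perfect overlaps at k = 1, 6; the largest is 6.

Longest perfect overlap: 6 complementary base pairs; significant dimer risk (threshold 3).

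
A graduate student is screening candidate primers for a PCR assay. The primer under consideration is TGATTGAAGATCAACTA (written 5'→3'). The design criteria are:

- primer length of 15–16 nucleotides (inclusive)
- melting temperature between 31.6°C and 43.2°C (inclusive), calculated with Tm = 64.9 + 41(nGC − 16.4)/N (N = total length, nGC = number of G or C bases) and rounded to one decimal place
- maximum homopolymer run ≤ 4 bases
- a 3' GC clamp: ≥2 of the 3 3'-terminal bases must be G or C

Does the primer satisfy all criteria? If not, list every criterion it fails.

Fails: length, GC clamp.

Base counts: A=7, T=5, G=3, C=2 (length 17).
length: length 17, outside 15–16 ✗
Tm: Tm = 64.9 + 41·(5 − 16.4)/17 = 37.4°C ✓
homopolymer run: longest run = 2 ✓
GC clamp: 3' end CTA has 1 G/C, need ≥2 ✗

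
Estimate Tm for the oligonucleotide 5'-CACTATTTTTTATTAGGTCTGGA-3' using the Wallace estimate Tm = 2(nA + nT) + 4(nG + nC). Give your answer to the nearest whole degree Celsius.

Base counts: A=5, T=11, G=4, C=3 (length 23).
Tm = 2·(5+11) + 4·(4+3) = 2·16 + 4·7 = 32 + 28 = 60°C.

60°C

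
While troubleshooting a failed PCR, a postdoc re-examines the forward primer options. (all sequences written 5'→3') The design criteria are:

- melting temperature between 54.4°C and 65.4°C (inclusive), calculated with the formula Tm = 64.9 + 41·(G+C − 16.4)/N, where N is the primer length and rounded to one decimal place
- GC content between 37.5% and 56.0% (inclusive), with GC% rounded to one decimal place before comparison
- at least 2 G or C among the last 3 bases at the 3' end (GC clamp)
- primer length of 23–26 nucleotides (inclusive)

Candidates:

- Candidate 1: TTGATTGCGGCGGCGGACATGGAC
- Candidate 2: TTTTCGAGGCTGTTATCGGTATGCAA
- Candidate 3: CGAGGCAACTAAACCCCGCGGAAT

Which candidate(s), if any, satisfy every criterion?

Candidate 1 (24 nt, A=4 T=5 G=10 C=5): Tm = 64.9 + 41·(15 − 16.4)/24 = 62.5°C ✓; GC 15/24 = 62.5%, outside 37.5–56.0% ✗; 3' end GAC has 2 G/C ✓; length 24 ✓ — fails.
Candidate 2 (26 nt, A=5 T=10 G=7 C=4): Tm = 64.9 + 41·(11 − 16.4)/26 = 56.4°C ✓; GC 11/26 = 42.3% ✓; 3' end CAA has 1 G/C, need ≥2 ✗; length 26 ✓ — fails.
Candidate 3 (24 nt, A=8 T=2 G=6 C=8): Tm = 64.9 + 41·(14 − 16.4)/24 = 60.8°C ✓; GC 14/24 = 58.3%, outside 37.5–56.0% ✗; 3' end AAT has 0 G/C, need ≥2 ✗; length 24 ✓ — fails.

None of the candidates satisfy all criteria.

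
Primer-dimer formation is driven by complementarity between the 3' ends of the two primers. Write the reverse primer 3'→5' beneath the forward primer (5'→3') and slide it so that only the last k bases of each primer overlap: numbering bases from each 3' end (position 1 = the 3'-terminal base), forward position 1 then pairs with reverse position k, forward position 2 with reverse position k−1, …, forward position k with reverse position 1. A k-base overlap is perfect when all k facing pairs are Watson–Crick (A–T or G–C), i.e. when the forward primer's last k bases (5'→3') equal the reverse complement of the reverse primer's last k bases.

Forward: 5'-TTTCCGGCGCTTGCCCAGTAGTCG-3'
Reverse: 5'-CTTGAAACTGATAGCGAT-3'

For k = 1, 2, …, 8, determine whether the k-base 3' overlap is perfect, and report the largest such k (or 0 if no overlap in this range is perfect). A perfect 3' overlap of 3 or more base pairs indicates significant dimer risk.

Longest perfect overlap: 0 complementary base pairs; below the dimer-risk threshold (threshold 3).

Last 8 bases (5'→3') — forward …AGTAGTCG, reverse …ATAGCGAT.
Reverse complement of the reverse primer's last 8 bases: ATCGCTAT; its first k bases are the reverse complement of the reverse primer's last k bases, so a perfect k-base overlap needs the forward primer's last k bases to equal them.
Comparing (forward last k vs required): k=1: G vs A ✗; k=2: CG vs AT ✗; k=3: TCG vs ATC ✗; k=4: GTCG vs ATCG ✗; k=5: AGTCG vs ATCGC ✗; k=6: TAGTCG vs ATCGCT ✗; k=7: GTAGTCG vs ATCGCTA ✗; k=8: AGTAGTCG vs ATCGCTAT ✗.
No overlap length from 1 to 8 is perfect, so the longest perfect 3' overlap is 0.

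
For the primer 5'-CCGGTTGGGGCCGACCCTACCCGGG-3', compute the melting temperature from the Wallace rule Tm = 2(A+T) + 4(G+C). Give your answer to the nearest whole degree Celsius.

Base counts: A=2, T=3, G=10, C=10 (length 25).
Tm = 2·(2+3) + 4·(10+10) = 2·5 + 4·20 = 10 + 80 = 90°C.

90°C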